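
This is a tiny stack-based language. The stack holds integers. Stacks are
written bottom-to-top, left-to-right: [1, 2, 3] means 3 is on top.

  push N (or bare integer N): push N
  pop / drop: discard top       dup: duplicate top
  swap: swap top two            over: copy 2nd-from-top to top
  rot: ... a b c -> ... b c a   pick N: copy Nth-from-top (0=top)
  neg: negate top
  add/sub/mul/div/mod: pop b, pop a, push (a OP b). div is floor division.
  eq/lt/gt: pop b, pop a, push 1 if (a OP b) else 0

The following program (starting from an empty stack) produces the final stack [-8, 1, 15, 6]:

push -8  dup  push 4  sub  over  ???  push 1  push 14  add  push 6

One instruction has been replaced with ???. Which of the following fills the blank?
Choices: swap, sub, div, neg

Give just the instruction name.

Answer: div

Derivation:
Stack before ???: [-8, -12, -8]
Stack after ???:  [-8, 1]
Checking each choice:
  swap: produces [-8, -8, -12, 15, 6]
  sub: produces [-8, -4, 15, 6]
  div: MATCH
  neg: produces [-8, -12, 8, 15, 6]


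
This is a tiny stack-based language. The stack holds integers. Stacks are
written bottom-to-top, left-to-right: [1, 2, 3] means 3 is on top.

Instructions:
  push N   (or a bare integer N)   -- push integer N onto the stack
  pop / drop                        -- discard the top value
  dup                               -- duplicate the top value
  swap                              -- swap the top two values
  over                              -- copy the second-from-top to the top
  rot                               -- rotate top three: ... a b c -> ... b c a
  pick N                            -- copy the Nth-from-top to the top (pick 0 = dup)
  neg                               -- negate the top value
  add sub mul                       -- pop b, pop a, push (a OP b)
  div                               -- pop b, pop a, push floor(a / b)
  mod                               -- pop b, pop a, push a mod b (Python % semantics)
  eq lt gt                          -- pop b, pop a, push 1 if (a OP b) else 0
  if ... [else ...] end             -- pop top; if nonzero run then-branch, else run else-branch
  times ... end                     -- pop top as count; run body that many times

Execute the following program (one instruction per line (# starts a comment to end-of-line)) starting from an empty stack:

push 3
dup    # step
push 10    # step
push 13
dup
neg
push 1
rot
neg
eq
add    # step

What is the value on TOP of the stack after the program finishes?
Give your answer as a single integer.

Answer: -13

Derivation:
After 'push 3': [3]
After 'dup': [3, 3]
After 'push 10': [3, 3, 10]
After 'push 13': [3, 3, 10, 13]
After 'dup': [3, 3, 10, 13, 13]
After 'neg': [3, 3, 10, 13, -13]
After 'push 1': [3, 3, 10, 13, -13, 1]
After 'rot': [3, 3, 10, -13, 1, 13]
After 'neg': [3, 3, 10, -13, 1, -13]
After 'eq': [3, 3, 10, -13, 0]
After 'add': [3, 3, 10, -13]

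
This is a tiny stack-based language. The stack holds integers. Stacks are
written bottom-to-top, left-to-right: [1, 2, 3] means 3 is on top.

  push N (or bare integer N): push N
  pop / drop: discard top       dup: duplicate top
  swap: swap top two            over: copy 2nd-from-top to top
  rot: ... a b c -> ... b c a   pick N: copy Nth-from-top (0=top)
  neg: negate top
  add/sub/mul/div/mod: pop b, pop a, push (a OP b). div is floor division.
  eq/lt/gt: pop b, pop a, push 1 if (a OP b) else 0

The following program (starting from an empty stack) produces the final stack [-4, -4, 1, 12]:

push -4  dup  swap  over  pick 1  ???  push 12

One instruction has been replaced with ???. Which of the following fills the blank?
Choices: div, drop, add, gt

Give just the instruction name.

Answer: div

Derivation:
Stack before ???: [-4, -4, -4, -4]
Stack after ???:  [-4, -4, 1]
Checking each choice:
  div: MATCH
  drop: produces [-4, -4, -4, 12]
  add: produces [-4, -4, -8, 12]
  gt: produces [-4, -4, 0, 12]


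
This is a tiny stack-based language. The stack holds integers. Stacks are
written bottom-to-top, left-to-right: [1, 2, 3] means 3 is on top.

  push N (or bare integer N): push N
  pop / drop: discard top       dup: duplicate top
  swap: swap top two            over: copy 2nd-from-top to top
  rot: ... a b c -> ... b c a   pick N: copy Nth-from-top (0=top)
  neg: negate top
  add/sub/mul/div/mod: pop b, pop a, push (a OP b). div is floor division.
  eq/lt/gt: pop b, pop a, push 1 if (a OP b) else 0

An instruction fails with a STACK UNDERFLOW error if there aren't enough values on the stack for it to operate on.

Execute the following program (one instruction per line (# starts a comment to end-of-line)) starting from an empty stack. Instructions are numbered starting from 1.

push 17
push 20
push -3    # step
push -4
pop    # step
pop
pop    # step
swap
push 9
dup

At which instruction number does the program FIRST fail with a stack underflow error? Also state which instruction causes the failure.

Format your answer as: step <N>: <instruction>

Answer: step 8: swap

Derivation:
Step 1 ('push 17'): stack = [17], depth = 1
Step 2 ('push 20'): stack = [17, 20], depth = 2
Step 3 ('push -3'): stack = [17, 20, -3], depth = 3
Step 4 ('push -4'): stack = [17, 20, -3, -4], depth = 4
Step 5 ('pop'): stack = [17, 20, -3], depth = 3
Step 6 ('pop'): stack = [17, 20], depth = 2
Step 7 ('pop'): stack = [17], depth = 1
Step 8 ('swap'): needs 2 value(s) but depth is 1 — STACK UNDERFLOW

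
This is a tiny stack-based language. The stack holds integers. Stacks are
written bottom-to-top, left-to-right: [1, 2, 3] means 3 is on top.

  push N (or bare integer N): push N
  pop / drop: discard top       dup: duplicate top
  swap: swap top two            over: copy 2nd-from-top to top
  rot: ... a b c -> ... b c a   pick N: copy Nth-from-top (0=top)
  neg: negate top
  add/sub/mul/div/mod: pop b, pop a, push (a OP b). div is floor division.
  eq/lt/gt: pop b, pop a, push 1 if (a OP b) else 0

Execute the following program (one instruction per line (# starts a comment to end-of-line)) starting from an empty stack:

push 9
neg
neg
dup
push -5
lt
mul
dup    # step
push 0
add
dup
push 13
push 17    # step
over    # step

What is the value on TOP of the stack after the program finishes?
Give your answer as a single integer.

Answer: 13

Derivation:
After 'push 9': [9]
After 'neg': [-9]
After 'neg': [9]
After 'dup': [9, 9]
After 'push -5': [9, 9, -5]
After 'lt': [9, 0]
After 'mul': [0]
After 'dup': [0, 0]
After 'push 0': [0, 0, 0]
After 'add': [0, 0]
After 'dup': [0, 0, 0]
After 'push 13': [0, 0, 0, 13]
After 'push 17': [0, 0, 0, 13, 17]
After 'over': [0, 0, 0, 13, 17, 13]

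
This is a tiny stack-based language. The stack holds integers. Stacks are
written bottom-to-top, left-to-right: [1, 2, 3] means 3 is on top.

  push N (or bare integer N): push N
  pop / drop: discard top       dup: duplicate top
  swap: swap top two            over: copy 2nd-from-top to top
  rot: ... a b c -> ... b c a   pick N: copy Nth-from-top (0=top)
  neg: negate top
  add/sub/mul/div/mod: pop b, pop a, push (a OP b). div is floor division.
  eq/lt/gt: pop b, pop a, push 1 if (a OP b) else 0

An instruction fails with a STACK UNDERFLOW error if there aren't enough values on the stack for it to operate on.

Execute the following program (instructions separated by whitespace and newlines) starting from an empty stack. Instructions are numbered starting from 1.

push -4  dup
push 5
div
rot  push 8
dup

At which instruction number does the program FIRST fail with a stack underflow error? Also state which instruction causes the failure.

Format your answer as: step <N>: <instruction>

Step 1 ('push -4'): stack = [-4], depth = 1
Step 2 ('dup'): stack = [-4, -4], depth = 2
Step 3 ('push 5'): stack = [-4, -4, 5], depth = 3
Step 4 ('div'): stack = [-4, -1], depth = 2
Step 5 ('rot'): needs 3 value(s) but depth is 2 — STACK UNDERFLOW

Answer: step 5: rot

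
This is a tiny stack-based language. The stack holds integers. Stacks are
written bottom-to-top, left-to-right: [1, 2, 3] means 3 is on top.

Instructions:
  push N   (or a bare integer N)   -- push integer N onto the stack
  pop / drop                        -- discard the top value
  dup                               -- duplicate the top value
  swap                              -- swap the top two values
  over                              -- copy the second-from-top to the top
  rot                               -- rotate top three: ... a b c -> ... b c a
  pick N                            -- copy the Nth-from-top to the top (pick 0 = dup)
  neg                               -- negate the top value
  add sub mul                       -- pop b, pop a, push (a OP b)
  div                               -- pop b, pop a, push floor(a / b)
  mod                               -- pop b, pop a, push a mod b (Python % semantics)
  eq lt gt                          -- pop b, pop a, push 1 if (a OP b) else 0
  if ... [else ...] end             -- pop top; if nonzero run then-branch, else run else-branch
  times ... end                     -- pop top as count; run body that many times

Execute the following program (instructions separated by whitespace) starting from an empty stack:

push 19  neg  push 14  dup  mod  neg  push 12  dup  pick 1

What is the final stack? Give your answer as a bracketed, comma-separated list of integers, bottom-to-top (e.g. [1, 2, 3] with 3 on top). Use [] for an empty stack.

Answer: [-19, 0, 12, 12, 12]

Derivation:
After 'push 19': [19]
After 'neg': [-19]
After 'push 14': [-19, 14]
After 'dup': [-19, 14, 14]
After 'mod': [-19, 0]
After 'neg': [-19, 0]
After 'push 12': [-19, 0, 12]
After 'dup': [-19, 0, 12, 12]
After 'pick 1': [-19, 0, 12, 12, 12]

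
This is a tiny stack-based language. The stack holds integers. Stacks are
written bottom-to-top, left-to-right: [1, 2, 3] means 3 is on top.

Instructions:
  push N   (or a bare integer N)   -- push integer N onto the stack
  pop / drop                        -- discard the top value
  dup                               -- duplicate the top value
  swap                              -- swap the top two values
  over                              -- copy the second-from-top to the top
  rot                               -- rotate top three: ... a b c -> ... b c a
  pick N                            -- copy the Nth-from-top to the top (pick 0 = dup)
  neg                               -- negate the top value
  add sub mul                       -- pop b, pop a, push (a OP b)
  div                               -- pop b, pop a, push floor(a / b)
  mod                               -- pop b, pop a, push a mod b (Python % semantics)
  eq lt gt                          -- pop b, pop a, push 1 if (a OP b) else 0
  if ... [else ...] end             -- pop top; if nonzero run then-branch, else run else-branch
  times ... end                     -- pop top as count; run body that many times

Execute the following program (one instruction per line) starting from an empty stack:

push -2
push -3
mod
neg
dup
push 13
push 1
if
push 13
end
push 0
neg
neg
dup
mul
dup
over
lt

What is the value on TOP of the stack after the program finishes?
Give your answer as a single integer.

After 'push -2': [-2]
After 'push -3': [-2, -3]
After 'mod': [-2]
After 'neg': [2]
After 'dup': [2, 2]
After 'push 13': [2, 2, 13]
After 'push 1': [2, 2, 13, 1]
After 'if': [2, 2, 13]
After 'push 13': [2, 2, 13, 13]
After 'push 0': [2, 2, 13, 13, 0]
After 'neg': [2, 2, 13, 13, 0]
After 'neg': [2, 2, 13, 13, 0]
After 'dup': [2, 2, 13, 13, 0, 0]
After 'mul': [2, 2, 13, 13, 0]
After 'dup': [2, 2, 13, 13, 0, 0]
After 'over': [2, 2, 13, 13, 0, 0, 0]
After 'lt': [2, 2, 13, 13, 0, 0]

Answer: 0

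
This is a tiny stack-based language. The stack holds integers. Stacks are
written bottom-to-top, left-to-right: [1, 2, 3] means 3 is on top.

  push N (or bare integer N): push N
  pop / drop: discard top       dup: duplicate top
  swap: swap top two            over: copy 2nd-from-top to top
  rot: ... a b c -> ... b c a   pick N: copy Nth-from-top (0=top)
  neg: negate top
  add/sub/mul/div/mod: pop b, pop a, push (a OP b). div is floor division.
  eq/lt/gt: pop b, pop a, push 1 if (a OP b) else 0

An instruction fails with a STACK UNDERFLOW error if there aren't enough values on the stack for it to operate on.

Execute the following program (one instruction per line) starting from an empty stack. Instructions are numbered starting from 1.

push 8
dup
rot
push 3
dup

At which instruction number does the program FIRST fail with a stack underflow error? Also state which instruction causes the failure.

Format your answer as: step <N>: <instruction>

Answer: step 3: rot

Derivation:
Step 1 ('push 8'): stack = [8], depth = 1
Step 2 ('dup'): stack = [8, 8], depth = 2
Step 3 ('rot'): needs 3 value(s) but depth is 2 — STACK UNDERFLOW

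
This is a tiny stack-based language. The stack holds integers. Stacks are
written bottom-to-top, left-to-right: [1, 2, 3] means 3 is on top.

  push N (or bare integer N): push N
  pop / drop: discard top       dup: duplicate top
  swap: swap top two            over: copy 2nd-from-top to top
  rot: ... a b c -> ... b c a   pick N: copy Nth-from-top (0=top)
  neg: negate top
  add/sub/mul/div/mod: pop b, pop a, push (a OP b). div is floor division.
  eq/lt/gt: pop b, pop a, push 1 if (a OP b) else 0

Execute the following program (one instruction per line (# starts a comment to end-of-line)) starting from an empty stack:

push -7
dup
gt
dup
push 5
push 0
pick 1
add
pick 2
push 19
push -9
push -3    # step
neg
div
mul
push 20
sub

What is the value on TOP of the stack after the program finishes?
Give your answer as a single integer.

Answer: -77

Derivation:
After 'push -7': [-7]
After 'dup': [-7, -7]
After 'gt': [0]
After 'dup': [0, 0]
After 'push 5': [0, 0, 5]
After 'push 0': [0, 0, 5, 0]
After 'pick 1': [0, 0, 5, 0, 5]
After 'add': [0, 0, 5, 5]
After 'pick 2': [0, 0, 5, 5, 0]
After 'push 19': [0, 0, 5, 5, 0, 19]
After 'push -9': [0, 0, 5, 5, 0, 19, -9]
After 'push -3': [0, 0, 5, 5, 0, 19, -9, -3]
After 'neg': [0, 0, 5, 5, 0, 19, -9, 3]
After 'div': [0, 0, 5, 5, 0, 19, -3]
After 'mul': [0, 0, 5, 5, 0, -57]
After 'push 20': [0, 0, 5, 5, 0, -57, 20]
After 'sub': [0, 0, 5, 5, 0, -77]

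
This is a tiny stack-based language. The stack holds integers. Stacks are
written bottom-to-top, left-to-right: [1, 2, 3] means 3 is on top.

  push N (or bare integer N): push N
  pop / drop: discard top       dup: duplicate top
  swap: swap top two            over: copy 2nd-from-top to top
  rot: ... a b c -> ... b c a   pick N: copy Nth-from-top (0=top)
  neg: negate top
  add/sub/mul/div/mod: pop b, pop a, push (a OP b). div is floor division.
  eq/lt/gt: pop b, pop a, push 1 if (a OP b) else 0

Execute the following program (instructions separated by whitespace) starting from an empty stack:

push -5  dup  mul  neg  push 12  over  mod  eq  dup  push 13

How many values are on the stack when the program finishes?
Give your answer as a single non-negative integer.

After 'push -5': stack = [-5] (depth 1)
After 'dup': stack = [-5, -5] (depth 2)
After 'mul': stack = [25] (depth 1)
After 'neg': stack = [-25] (depth 1)
After 'push 12': stack = [-25, 12] (depth 2)
After 'over': stack = [-25, 12, -25] (depth 3)
After 'mod': stack = [-25, -13] (depth 2)
After 'eq': stack = [0] (depth 1)
After 'dup': stack = [0, 0] (depth 2)
After 'push 13': stack = [0, 0, 13] (depth 3)

Answer: 3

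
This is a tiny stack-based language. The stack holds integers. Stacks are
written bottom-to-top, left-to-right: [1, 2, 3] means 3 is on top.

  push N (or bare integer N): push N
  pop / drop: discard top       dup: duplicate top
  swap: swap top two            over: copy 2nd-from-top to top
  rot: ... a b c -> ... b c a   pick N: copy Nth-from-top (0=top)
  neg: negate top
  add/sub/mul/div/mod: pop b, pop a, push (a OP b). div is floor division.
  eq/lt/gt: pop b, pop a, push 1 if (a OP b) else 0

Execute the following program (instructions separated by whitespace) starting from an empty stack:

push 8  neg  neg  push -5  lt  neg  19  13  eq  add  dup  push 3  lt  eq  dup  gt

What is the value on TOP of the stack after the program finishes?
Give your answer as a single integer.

Answer: 0

Derivation:
After 'push 8': [8]
After 'neg': [-8]
After 'neg': [8]
After 'push -5': [8, -5]
After 'lt': [0]
After 'neg': [0]
After 'push 19': [0, 19]
After 'push 13': [0, 19, 13]
After 'eq': [0, 0]
After 'add': [0]
After 'dup': [0, 0]
After 'push 3': [0, 0, 3]
After 'lt': [0, 1]
After 'eq': [0]
After 'dup': [0, 0]
After 'gt': [0]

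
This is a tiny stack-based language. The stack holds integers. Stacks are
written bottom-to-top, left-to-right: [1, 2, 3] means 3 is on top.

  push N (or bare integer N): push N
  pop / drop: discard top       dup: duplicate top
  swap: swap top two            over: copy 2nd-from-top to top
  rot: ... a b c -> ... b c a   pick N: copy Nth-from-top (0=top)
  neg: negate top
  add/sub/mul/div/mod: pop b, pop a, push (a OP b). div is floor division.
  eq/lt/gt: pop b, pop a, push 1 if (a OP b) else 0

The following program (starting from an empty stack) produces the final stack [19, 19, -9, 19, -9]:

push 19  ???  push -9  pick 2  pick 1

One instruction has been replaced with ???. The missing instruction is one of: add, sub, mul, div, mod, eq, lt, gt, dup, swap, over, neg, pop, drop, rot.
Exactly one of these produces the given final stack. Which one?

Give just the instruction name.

Answer: dup

Derivation:
Stack before ???: [19]
Stack after ???:  [19, 19]
The instruction that transforms [19] -> [19, 19] is: dup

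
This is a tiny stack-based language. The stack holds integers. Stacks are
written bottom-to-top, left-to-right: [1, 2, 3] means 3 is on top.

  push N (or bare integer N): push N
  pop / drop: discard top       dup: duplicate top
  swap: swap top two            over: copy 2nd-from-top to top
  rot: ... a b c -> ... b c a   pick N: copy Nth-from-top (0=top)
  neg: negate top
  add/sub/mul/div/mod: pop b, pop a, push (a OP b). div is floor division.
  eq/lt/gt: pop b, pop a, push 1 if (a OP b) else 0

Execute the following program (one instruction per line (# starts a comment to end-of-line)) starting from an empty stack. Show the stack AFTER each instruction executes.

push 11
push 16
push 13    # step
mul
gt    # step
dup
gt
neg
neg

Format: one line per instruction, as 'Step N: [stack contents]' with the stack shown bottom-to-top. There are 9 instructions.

Step 1: [11]
Step 2: [11, 16]
Step 3: [11, 16, 13]
Step 4: [11, 208]
Step 5: [0]
Step 6: [0, 0]
Step 7: [0]
Step 8: [0]
Step 9: [0]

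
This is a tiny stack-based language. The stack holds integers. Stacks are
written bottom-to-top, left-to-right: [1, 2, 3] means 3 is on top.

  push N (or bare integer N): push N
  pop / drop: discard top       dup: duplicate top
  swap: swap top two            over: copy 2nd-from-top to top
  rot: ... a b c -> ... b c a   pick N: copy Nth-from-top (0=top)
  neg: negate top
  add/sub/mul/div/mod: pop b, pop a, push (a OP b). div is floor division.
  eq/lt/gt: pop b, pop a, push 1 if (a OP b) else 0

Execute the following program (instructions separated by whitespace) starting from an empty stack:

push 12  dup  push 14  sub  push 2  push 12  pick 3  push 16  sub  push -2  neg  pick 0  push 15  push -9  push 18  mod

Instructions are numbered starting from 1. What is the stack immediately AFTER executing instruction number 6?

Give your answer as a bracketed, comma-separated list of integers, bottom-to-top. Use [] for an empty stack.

Step 1 ('push 12'): [12]
Step 2 ('dup'): [12, 12]
Step 3 ('push 14'): [12, 12, 14]
Step 4 ('sub'): [12, -2]
Step 5 ('push 2'): [12, -2, 2]
Step 6 ('push 12'): [12, -2, 2, 12]

Answer: [12, -2, 2, 12]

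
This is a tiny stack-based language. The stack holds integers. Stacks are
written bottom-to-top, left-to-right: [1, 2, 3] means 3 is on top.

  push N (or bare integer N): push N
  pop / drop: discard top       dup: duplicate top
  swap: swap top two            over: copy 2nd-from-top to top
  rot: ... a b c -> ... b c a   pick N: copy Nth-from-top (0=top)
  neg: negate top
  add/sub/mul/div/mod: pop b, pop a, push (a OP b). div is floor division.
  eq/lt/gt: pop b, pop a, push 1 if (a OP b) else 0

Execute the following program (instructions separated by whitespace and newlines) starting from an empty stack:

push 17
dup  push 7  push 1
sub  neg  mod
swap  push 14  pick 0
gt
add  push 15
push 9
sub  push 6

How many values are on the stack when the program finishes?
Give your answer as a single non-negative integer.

After 'push 17': stack = [17] (depth 1)
After 'dup': stack = [17, 17] (depth 2)
After 'push 7': stack = [17, 17, 7] (depth 3)
After 'push 1': stack = [17, 17, 7, 1] (depth 4)
After 'sub': stack = [17, 17, 6] (depth 3)
After 'neg': stack = [17, 17, -6] (depth 3)
After 'mod': stack = [17, -1] (depth 2)
After 'swap': stack = [-1, 17] (depth 2)
After 'push 14': stack = [-1, 17, 14] (depth 3)
After 'pick 0': stack = [-1, 17, 14, 14] (depth 4)
After 'gt': stack = [-1, 17, 0] (depth 3)
After 'add': stack = [-1, 17] (depth 2)
After 'push 15': stack = [-1, 17, 15] (depth 3)
After 'push 9': stack = [-1, 17, 15, 9] (depth 4)
After 'sub': stack = [-1, 17, 6] (depth 3)
After 'push 6': stack = [-1, 17, 6, 6] (depth 4)

Answer: 4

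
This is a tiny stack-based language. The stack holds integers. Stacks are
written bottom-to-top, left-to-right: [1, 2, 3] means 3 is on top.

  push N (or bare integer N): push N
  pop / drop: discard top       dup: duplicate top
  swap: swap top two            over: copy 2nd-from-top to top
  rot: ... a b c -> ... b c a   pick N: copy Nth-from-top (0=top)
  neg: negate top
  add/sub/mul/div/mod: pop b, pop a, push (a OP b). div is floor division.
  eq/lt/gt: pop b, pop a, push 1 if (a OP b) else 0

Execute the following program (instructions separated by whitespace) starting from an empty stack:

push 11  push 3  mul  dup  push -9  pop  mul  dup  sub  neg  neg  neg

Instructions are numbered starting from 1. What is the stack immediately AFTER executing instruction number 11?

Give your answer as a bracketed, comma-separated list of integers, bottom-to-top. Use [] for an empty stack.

Answer: [0]

Derivation:
Step 1 ('push 11'): [11]
Step 2 ('push 3'): [11, 3]
Step 3 ('mul'): [33]
Step 4 ('dup'): [33, 33]
Step 5 ('push -9'): [33, 33, -9]
Step 6 ('pop'): [33, 33]
Step 7 ('mul'): [1089]
Step 8 ('dup'): [1089, 1089]
Step 9 ('sub'): [0]
Step 10 ('neg'): [0]
Step 11 ('neg'): [0]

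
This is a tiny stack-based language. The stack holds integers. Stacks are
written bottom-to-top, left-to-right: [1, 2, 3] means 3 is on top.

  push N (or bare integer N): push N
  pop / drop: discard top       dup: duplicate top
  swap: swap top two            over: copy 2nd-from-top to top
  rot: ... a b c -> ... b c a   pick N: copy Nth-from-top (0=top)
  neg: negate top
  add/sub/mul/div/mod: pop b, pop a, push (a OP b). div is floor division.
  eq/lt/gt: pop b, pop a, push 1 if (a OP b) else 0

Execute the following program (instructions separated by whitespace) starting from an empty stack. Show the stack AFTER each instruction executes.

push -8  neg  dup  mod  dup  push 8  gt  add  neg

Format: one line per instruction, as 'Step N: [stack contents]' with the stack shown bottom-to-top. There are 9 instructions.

Step 1: [-8]
Step 2: [8]
Step 3: [8, 8]
Step 4: [0]
Step 5: [0, 0]
Step 6: [0, 0, 8]
Step 7: [0, 0]
Step 8: [0]
Step 9: [0]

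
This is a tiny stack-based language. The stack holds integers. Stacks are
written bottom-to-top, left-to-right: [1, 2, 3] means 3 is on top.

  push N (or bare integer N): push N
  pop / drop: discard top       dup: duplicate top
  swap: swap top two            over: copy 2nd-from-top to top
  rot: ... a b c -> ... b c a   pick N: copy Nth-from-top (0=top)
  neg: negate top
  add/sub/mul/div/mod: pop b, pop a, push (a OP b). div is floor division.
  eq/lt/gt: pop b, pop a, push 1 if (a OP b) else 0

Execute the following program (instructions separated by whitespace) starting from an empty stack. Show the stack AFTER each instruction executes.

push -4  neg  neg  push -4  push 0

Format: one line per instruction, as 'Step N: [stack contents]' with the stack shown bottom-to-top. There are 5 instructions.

Step 1: [-4]
Step 2: [4]
Step 3: [-4]
Step 4: [-4, -4]
Step 5: [-4, -4, 0]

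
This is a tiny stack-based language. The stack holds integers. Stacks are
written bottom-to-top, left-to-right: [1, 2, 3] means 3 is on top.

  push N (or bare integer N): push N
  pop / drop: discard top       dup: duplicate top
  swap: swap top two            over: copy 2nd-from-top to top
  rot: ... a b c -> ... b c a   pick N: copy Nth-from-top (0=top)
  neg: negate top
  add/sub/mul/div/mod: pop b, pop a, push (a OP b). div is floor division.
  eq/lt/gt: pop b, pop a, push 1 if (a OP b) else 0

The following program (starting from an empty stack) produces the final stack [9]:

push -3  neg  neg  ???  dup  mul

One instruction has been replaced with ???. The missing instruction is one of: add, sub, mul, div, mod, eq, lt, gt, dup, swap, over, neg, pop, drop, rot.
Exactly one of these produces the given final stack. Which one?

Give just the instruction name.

Stack before ???: [-3]
Stack after ???:  [3]
The instruction that transforms [-3] -> [3] is: neg

Answer: neg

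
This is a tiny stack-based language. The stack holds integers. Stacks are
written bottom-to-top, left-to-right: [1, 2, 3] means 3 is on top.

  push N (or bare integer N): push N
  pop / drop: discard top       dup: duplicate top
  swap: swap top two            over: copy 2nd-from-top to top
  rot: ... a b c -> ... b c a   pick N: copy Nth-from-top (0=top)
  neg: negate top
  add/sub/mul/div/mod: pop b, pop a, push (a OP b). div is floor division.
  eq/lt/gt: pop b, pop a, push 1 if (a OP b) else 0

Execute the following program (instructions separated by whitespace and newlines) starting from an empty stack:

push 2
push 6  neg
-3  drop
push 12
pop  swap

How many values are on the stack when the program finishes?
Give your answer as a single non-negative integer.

After 'push 2': stack = [2] (depth 1)
After 'push 6': stack = [2, 6] (depth 2)
After 'neg': stack = [2, -6] (depth 2)
After 'push -3': stack = [2, -6, -3] (depth 3)
After 'drop': stack = [2, -6] (depth 2)
After 'push 12': stack = [2, -6, 12] (depth 3)
After 'pop': stack = [2, -6] (depth 2)
After 'swap': stack = [-6, 2] (depth 2)

Answer: 2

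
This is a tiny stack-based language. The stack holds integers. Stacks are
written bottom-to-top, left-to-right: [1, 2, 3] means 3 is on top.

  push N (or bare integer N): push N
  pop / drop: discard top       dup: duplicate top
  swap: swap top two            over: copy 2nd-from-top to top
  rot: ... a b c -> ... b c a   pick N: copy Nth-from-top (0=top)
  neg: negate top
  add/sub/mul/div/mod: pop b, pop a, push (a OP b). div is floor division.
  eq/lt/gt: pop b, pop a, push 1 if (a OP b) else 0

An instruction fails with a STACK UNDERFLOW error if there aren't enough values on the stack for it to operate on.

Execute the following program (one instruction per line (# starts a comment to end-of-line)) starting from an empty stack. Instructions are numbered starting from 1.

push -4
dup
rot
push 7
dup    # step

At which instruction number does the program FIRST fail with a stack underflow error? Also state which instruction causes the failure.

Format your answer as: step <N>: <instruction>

Step 1 ('push -4'): stack = [-4], depth = 1
Step 2 ('dup'): stack = [-4, -4], depth = 2
Step 3 ('rot'): needs 3 value(s) but depth is 2 — STACK UNDERFLOW

Answer: step 3: rot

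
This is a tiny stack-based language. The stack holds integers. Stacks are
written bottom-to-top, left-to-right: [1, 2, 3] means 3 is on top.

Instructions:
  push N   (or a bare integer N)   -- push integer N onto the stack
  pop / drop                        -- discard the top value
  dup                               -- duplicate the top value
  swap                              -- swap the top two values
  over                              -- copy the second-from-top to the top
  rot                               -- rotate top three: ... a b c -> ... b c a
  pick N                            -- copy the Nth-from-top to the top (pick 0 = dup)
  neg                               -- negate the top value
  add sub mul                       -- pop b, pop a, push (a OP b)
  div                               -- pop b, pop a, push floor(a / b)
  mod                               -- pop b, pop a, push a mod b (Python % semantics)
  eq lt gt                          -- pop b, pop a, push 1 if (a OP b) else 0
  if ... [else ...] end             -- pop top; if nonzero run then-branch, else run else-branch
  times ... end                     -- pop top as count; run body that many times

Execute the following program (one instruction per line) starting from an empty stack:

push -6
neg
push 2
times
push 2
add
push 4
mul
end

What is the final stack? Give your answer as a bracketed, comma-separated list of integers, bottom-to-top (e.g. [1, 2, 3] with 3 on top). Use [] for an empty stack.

After 'push -6': [-6]
After 'neg': [6]
After 'push 2': [6, 2]
After 'times': [6]
After 'push 2': [6, 2]
After 'add': [8]
After 'push 4': [8, 4]
After 'mul': [32]
After 'push 2': [32, 2]
After 'add': [34]
After 'push 4': [34, 4]
After 'mul': [136]

Answer: [136]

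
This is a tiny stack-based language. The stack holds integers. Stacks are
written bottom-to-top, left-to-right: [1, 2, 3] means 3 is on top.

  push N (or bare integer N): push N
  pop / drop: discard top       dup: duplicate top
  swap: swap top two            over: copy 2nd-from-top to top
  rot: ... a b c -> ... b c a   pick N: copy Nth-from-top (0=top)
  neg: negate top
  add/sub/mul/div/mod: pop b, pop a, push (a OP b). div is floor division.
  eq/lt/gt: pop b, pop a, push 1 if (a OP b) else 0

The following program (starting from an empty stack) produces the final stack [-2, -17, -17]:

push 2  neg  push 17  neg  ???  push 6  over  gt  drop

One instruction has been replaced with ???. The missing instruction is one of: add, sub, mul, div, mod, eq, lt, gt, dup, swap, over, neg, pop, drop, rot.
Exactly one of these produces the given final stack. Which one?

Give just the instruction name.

Answer: dup

Derivation:
Stack before ???: [-2, -17]
Stack after ???:  [-2, -17, -17]
The instruction that transforms [-2, -17] -> [-2, -17, -17] is: dup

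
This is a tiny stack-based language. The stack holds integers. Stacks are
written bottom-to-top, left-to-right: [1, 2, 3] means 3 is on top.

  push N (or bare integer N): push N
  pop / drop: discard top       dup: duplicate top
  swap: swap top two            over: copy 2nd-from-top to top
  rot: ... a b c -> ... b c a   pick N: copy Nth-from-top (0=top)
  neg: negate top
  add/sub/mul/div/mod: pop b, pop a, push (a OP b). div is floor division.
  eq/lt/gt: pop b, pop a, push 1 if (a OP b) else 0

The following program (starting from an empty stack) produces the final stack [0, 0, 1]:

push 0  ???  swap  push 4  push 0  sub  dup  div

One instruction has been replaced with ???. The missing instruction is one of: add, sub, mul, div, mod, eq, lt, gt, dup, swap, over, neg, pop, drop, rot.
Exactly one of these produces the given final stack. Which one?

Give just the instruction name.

Stack before ???: [0]
Stack after ???:  [0, 0]
The instruction that transforms [0] -> [0, 0] is: dup

Answer: dup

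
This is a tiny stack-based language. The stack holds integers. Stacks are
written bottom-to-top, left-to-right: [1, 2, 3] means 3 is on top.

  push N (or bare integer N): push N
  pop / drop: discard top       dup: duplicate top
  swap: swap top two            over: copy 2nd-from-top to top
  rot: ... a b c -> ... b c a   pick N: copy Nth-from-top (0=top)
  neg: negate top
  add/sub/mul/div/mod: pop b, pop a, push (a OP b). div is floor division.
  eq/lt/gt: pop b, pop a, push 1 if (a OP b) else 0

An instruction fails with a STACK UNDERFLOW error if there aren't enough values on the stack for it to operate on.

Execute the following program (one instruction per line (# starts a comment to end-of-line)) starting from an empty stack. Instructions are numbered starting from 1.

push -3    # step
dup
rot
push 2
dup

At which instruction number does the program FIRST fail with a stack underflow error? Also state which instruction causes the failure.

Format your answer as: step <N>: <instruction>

Step 1 ('push -3'): stack = [-3], depth = 1
Step 2 ('dup'): stack = [-3, -3], depth = 2
Step 3 ('rot'): needs 3 value(s) but depth is 2 — STACK UNDERFLOW

Answer: step 3: rot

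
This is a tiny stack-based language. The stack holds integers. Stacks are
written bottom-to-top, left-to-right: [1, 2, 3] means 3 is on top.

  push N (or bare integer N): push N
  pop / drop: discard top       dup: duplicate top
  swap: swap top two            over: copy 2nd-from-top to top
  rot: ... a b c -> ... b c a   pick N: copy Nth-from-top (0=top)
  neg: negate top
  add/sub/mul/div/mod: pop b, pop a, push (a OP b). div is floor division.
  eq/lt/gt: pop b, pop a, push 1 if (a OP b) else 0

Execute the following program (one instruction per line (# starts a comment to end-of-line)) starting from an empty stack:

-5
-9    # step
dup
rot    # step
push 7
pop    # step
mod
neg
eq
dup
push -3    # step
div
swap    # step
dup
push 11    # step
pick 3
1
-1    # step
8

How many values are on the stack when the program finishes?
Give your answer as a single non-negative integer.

Answer: 8

Derivation:
After 'push -5': stack = [-5] (depth 1)
After 'push -9': stack = [-5, -9] (depth 2)
After 'dup': stack = [-5, -9, -9] (depth 3)
After 'rot': stack = [-9, -9, -5] (depth 3)
After 'push 7': stack = [-9, -9, -5, 7] (depth 4)
After 'pop': stack = [-9, -9, -5] (depth 3)
After 'mod': stack = [-9, -4] (depth 2)
After 'neg': stack = [-9, 4] (depth 2)
After 'eq': stack = [0] (depth 1)
After 'dup': stack = [0, 0] (depth 2)
After 'push -3': stack = [0, 0, -3] (depth 3)
After 'div': stack = [0, 0] (depth 2)
After 'swap': stack = [0, 0] (depth 2)
After 'dup': stack = [0, 0, 0] (depth 3)
After 'push 11': stack = [0, 0, 0, 11] (depth 4)
After 'pick 3': stack = [0, 0, 0, 11, 0] (depth 5)
After 'push 1': stack = [0, 0, 0, 11, 0, 1] (depth 6)
After 'push -1': stack = [0, 0, 0, 11, 0, 1, -1] (depth 7)
After 'push 8': stack = [0, 0, 0, 11, 0, 1, -1, 8] (depth 8)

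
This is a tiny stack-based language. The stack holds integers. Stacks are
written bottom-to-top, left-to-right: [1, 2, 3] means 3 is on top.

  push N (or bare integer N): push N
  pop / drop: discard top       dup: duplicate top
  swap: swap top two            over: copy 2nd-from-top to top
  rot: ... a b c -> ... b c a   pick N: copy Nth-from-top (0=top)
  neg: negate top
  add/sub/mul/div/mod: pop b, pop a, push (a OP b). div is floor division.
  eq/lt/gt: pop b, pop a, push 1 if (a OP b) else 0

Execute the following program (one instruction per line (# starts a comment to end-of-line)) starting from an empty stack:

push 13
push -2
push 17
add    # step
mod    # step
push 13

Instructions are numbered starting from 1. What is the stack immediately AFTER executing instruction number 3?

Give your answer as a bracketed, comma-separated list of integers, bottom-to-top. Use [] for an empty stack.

Answer: [13, -2, 17]

Derivation:
Step 1 ('push 13'): [13]
Step 2 ('push -2'): [13, -2]
Step 3 ('push 17'): [13, -2, 17]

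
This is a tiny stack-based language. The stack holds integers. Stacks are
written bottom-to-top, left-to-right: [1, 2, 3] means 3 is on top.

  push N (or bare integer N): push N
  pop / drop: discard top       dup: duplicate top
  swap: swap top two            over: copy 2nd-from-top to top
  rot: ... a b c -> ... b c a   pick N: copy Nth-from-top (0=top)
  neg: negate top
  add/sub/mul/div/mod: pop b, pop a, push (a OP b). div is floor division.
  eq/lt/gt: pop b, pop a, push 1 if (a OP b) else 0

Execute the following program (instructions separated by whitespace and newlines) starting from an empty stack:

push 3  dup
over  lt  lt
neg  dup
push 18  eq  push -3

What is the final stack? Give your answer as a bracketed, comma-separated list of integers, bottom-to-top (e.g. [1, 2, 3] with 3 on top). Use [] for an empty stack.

After 'push 3': [3]
After 'dup': [3, 3]
After 'over': [3, 3, 3]
After 'lt': [3, 0]
After 'lt': [0]
After 'neg': [0]
After 'dup': [0, 0]
After 'push 18': [0, 0, 18]
After 'eq': [0, 0]
After 'push -3': [0, 0, -3]

Answer: [0, 0, -3]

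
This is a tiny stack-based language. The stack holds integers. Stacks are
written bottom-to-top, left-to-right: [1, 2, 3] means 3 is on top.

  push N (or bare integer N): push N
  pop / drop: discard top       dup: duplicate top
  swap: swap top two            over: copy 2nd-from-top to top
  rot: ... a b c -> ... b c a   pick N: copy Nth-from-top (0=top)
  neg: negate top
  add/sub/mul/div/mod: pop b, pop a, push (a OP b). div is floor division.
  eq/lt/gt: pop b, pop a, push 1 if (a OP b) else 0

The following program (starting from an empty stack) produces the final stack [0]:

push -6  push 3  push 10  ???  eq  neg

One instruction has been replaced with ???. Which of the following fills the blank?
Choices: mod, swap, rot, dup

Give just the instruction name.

Stack before ???: [-6, 3, 10]
Stack after ???:  [-6, 3]
Checking each choice:
  mod: MATCH
  swap: produces [-6, 0]
  rot: produces [3, 0]
  dup: produces [-6, 3, -1]


Answer: mod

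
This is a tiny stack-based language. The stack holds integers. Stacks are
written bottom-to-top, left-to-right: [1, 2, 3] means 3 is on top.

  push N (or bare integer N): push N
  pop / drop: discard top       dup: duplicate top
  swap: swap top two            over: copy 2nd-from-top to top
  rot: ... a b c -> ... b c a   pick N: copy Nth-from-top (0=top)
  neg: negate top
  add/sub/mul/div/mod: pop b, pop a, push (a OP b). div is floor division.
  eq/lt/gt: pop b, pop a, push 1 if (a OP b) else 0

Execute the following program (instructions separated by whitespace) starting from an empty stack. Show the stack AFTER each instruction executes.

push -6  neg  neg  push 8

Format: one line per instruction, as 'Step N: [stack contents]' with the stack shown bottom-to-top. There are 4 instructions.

Step 1: [-6]
Step 2: [6]
Step 3: [-6]
Step 4: [-6, 8]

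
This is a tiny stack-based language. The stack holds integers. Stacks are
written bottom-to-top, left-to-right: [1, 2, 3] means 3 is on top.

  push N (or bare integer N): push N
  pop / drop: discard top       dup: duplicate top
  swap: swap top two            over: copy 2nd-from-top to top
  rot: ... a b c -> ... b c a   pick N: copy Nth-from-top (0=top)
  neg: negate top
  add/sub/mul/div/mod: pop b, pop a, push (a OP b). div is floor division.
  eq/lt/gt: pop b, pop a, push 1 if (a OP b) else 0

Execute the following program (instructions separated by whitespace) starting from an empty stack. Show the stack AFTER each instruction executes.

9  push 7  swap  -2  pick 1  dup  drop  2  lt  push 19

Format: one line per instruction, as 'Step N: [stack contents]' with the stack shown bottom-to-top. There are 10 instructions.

Step 1: [9]
Step 2: [9, 7]
Step 3: [7, 9]
Step 4: [7, 9, -2]
Step 5: [7, 9, -2, 9]
Step 6: [7, 9, -2, 9, 9]
Step 7: [7, 9, -2, 9]
Step 8: [7, 9, -2, 9, 2]
Step 9: [7, 9, -2, 0]
Step 10: [7, 9, -2, 0, 19]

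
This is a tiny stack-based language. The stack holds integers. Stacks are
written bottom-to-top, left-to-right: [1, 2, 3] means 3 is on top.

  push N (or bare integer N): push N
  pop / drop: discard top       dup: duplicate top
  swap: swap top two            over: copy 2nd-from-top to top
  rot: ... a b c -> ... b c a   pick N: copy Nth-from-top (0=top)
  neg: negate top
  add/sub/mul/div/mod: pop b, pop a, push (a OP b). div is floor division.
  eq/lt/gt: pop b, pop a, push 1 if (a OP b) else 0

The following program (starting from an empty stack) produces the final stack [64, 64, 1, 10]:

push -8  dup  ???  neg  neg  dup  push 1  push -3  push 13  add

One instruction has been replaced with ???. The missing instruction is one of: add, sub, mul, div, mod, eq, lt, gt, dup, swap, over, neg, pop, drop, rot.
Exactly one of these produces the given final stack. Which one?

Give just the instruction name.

Answer: mul

Derivation:
Stack before ???: [-8, -8]
Stack after ???:  [64]
The instruction that transforms [-8, -8] -> [64] is: mul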